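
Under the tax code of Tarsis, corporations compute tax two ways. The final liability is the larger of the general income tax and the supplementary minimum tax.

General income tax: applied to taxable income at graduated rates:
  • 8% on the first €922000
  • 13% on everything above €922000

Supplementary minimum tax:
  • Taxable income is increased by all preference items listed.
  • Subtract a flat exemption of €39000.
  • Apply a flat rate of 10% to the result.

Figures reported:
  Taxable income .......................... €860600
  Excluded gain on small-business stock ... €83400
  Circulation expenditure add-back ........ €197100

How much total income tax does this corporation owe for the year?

General income tax:
  €860600 × 8% = €68848

Supplementary minimum tax:
  Adjusted income: €860600 + €83400 + €197100 = €1141100
  Less exemption €39000 → base €1102100
  €1102100 × 10% = €110210

€110210 > €68848, so the supplementary minimum tax is the binding amount.

€110210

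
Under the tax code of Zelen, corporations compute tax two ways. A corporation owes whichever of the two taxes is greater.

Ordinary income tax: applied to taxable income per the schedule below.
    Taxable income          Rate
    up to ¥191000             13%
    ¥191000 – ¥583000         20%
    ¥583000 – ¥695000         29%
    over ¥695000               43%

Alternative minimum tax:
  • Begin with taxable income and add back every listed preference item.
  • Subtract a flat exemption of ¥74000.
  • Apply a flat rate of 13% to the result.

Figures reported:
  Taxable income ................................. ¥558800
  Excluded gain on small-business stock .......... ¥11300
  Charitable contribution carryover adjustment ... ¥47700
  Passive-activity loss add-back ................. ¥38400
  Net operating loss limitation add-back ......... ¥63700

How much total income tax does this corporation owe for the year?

Alternative minimum tax:
  Adjusted income: ¥558800 + ¥11300 + ¥47700 + ¥38400 + ¥63700 = ¥719900
  Less exemption ¥74000 → base ¥645900
  ¥645900 × 13% = ¥83967

Ordinary income tax:
  ¥191000 × 13% = ¥24830
  ¥367800 × 20% = ¥73560
  → ¥98390

¥98390 > ¥83967, so the ordinary income tax governs.

¥98390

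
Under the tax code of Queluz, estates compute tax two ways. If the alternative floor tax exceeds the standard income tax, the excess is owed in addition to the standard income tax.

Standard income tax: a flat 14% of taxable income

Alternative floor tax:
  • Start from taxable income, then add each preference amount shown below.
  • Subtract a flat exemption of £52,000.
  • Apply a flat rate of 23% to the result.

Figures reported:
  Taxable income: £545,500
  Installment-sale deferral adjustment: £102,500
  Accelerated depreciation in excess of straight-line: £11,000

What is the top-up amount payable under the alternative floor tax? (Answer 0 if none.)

Standard income tax:
  £545,500 × 14% = £76,370

Alternative floor tax:
  Adjusted income: £545,500 + £102,500 + £11,000 = £659,000
  Less exemption £52,000 → base £607,000
  £607,000 × 23% = £139,610

Excess of alternative floor tax over standard income tax: £139,610 − £76,370 = £63,240.

£63,240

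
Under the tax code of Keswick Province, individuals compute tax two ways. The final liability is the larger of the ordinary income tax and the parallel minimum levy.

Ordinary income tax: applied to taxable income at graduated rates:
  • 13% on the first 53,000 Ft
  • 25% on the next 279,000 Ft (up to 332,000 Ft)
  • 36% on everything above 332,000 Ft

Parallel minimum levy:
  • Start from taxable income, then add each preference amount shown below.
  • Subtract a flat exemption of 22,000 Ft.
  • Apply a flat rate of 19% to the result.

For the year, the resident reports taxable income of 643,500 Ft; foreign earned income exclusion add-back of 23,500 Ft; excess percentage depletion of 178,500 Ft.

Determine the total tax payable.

188,780 Ft

Parallel minimum levy:
  Adjusted income: 643,500 Ft + 23,500 Ft + 178,500 Ft = 845,500 Ft
  Less exemption 22,000 Ft → base 823,500 Ft
  823,500 Ft × 19% = 156,465 Ft

Ordinary income tax:
  53,000 Ft × 13% = 6,890 Ft
  279,000 Ft × 25% = 69,750 Ft
  311,500 Ft × 36% = 112,140 Ft
  → 188,780 Ft

188,780 Ft > 156,465 Ft, so the ordinary income tax governs.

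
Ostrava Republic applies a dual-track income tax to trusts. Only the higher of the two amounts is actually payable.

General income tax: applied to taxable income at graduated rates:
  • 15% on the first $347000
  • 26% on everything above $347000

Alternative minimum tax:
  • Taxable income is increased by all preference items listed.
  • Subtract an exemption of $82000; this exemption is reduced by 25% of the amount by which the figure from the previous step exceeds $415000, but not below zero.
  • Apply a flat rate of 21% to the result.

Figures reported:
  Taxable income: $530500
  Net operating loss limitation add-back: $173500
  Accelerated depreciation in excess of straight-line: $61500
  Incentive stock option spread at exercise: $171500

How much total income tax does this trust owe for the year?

General income tax:
  $347000 × 15% = $52050
  $183500 × 26% = $47710
  → $99760

Alternative minimum tax:
  Adjusted income: $530500 + $173500 + $61500 + $171500 = $937000
  Exemption: 25% × ($937000 − $415000) = $130500 ≥ $82000, so the exemption is fully phased out
  Base: $937000 − $0 = $937000
  $937000 × 21% = $196770

$196770 > $99760, so the alternative minimum tax is the binding amount.

$196770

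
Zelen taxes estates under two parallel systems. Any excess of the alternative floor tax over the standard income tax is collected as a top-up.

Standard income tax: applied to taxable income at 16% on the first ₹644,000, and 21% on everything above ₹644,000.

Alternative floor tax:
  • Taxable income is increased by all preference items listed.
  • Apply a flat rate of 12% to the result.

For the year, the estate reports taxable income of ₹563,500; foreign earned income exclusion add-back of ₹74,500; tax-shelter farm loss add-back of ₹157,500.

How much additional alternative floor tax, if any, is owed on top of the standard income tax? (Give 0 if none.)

₹5,300

Standard income tax:
  ₹563,500 × 16% = ₹90,160

Alternative floor tax:
  Adjusted income: ₹563,500 + ₹74,500 + ₹157,500 = ₹795,500
  ₹795,500 × 12% = ₹95,460

Excess of alternative floor tax over standard income tax: ₹95,460 − ₹90,160 = ₹5,300.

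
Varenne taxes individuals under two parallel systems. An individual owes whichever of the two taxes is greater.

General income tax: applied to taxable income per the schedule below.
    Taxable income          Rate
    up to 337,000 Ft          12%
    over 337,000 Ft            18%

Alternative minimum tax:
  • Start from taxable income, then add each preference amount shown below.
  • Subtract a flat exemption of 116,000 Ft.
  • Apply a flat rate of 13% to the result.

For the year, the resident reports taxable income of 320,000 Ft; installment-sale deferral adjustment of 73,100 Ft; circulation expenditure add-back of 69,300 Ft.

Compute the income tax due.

45,032 Ft

General income tax:
  320,000 Ft × 12% = 38,400 Ft

Alternative minimum tax:
  Adjusted income: 320,000 Ft + 73,100 Ft + 69,300 Ft = 462,400 Ft
  Less exemption 116,000 Ft → base 346,400 Ft
  346,400 Ft × 13% = 45,032 Ft

45,032 Ft > 38,400 Ft, so the alternative minimum tax is the binding amount.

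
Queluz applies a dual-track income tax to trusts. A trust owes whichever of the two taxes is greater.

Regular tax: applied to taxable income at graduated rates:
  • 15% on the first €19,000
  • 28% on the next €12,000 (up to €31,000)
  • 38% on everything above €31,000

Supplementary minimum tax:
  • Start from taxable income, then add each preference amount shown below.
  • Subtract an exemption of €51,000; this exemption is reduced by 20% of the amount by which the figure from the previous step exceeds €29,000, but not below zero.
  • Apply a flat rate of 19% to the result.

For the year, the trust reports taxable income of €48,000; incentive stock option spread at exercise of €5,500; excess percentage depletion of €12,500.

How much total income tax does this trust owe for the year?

€12,670

Regular tax:
  €19,000 × 15% = €2,850
  €12,000 × 28% = €3,360
  €17,000 × 38% = €6,460
  → €12,670

Supplementary minimum tax:
  Adjusted income: €48,000 + €5,500 + €12,500 = €66,000
  Exemption: €51,000 − 20% × (€66,000 − €29,000) = €51,000 − €7,400 = €43,600
  Base: €66,000 − €43,600 = €22,400
  €22,400 × 19% = €4,256

€12,670 > €4,256, so the regular tax governs.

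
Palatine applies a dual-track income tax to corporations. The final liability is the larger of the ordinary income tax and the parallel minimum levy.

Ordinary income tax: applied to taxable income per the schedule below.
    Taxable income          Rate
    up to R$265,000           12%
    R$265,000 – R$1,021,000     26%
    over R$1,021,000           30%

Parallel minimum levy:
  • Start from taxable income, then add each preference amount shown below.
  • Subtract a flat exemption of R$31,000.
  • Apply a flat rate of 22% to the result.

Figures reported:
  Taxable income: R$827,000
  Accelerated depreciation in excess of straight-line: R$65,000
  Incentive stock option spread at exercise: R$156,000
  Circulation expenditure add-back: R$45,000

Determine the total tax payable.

R$233,640

Parallel minimum levy:
  Adjusted income: R$827,000 + R$65,000 + R$156,000 + R$45,000 = R$1,093,000
  Less exemption R$31,000 → base R$1,062,000
  R$1,062,000 × 22% = R$233,640

Ordinary income tax:
  R$265,000 × 12% = R$31,800
  R$562,000 × 26% = R$146,120
  → R$177,920

R$233,640 > R$177,920, so the parallel minimum levy is the binding amount.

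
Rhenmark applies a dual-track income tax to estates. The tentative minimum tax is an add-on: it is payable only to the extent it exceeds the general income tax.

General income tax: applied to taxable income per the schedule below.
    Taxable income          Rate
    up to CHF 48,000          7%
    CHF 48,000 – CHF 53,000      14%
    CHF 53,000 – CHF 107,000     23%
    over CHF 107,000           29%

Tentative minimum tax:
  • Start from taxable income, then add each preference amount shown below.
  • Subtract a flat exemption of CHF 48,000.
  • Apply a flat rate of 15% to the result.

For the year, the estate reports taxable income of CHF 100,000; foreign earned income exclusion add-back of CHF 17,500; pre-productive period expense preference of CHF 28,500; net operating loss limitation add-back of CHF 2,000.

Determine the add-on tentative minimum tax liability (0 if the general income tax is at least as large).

Tentative minimum tax:
  Adjusted income: CHF 100,000 + CHF 17,500 + CHF 28,500 + CHF 2,000 = CHF 148,000
  Less exemption CHF 48,000 → base CHF 100,000
  CHF 100,000 × 15% = CHF 15,000

General income tax:
  CHF 48,000 × 7% = CHF 3,360
  CHF 5,000 × 14% = CHF 700
  CHF 47,000 × 23% = CHF 10,810
  → CHF 14,870

Excess of tentative minimum tax over general income tax: CHF 15,000 − CHF 14,870 = CHF 130.

CHF 130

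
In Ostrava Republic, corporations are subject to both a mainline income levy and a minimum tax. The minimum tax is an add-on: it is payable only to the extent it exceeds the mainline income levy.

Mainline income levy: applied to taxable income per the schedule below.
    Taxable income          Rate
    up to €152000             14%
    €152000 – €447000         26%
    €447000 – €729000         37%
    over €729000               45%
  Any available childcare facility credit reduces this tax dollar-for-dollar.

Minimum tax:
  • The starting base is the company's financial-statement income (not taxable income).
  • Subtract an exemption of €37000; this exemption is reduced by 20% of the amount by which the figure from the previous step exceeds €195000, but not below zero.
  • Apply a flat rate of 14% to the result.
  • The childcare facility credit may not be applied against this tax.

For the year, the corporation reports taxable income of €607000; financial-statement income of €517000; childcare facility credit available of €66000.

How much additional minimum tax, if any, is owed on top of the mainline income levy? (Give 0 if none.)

Minimum tax:
  Base (financial-statement income): €517000
  Exemption: 20% × (€517000 − €195000) = €64400 ≥ €37000, so the exemption is fully phased out
  Base: €517000 − €0 = €517000
  €517000 × 14% = €72380

Mainline income levy:
  €152000 × 14% = €21280
  €295000 × 26% = €76700
  €160000 × 37% = €59200
  → €157180
  Less childcare facility credit €66000 → €91180

€72380 ≤ €91180, so no add-on is due.

€0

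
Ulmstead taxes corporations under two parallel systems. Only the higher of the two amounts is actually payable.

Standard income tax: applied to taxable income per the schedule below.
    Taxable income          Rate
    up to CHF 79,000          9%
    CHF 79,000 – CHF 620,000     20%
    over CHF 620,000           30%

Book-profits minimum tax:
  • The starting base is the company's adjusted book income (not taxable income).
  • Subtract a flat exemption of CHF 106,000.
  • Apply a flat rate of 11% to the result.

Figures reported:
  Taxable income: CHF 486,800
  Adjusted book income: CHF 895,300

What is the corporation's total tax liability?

Book-profits minimum tax:
  Base (adjusted book income): CHF 895,300
  Less exemption CHF 106,000 → base CHF 789,300
  CHF 789,300 × 11% = CHF 86,823

Standard income tax:
  CHF 79,000 × 9% = CHF 7,110
  CHF 407,800 × 20% = CHF 81,560
  → CHF 88,670

CHF 88,670 > CHF 86,823, so the standard income tax governs.

CHF 88,670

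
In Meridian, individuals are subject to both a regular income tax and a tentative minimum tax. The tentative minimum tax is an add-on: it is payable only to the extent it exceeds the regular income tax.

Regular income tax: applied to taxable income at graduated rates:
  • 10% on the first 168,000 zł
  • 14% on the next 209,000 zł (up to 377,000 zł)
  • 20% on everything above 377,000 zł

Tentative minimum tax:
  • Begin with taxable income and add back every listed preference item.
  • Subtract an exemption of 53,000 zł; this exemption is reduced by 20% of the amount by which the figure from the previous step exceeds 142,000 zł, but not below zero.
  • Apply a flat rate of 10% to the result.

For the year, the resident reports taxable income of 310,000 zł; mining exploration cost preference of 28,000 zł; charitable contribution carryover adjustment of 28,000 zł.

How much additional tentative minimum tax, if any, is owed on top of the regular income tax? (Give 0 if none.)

0 zł

Tentative minimum tax:
  Adjusted income: 310,000 zł + 28,000 zł + 28,000 zł = 366,000 zł
  Exemption: 53,000 zł − 20% × (366,000 zł − 142,000 zł) = 53,000 zł − 44,800 zł = 8,200 zł
  Base: 366,000 zł − 8,200 zł = 357,800 zł
  357,800 zł × 10% = 35,780 zł

Regular income tax:
  168,000 zł × 10% = 16,800 zł
  142,000 zł × 14% = 19,880 zł
  → 36,680 zł

35,780 zł ≤ 36,680 zł, so no add-on is due.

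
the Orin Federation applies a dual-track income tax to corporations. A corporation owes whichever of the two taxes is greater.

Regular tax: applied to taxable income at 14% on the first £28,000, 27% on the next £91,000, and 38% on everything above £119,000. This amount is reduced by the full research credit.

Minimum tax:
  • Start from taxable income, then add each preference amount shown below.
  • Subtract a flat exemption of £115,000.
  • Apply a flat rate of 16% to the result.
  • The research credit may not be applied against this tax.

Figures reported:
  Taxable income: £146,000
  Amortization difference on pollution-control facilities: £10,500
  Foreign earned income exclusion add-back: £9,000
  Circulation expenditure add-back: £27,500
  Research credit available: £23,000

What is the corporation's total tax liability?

£15,750

Minimum tax:
  Adjusted income: £146,000 + £10,500 + £9,000 + £27,500 = £193,000
  Less exemption £115,000 → base £78,000
  £78,000 × 16% = £12,480

Regular tax:
  £28,000 × 14% = £3,920
  £91,000 × 27% = £24,570
  £27,000 × 38% = £10,260
  → £38,750
  Less research credit £23,000 → £15,750

£15,750 > £12,480, so the regular tax governs.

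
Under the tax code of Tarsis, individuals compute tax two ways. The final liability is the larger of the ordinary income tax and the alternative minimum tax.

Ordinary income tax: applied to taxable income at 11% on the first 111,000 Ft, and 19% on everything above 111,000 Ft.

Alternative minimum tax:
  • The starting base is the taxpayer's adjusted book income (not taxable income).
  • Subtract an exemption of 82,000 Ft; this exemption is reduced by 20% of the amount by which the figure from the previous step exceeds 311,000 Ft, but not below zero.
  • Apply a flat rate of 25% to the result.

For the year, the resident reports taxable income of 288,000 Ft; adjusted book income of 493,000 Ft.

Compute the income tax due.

111,850 Ft

Alternative minimum tax:
  Base (adjusted book income): 493,000 Ft
  Exemption: 82,000 Ft − 20% × (493,000 Ft − 311,000 Ft) = 82,000 Ft − 36,400 Ft = 45,600 Ft
  Base: 493,000 Ft − 45,600 Ft = 447,400 Ft
  447,400 Ft × 25% = 111,850 Ft

Ordinary income tax:
  111,000 Ft × 11% = 12,210 Ft
  177,000 Ft × 19% = 33,630 Ft
  → 45,840 Ft

111,850 Ft > 45,840 Ft, so the alternative minimum tax is the binding amount.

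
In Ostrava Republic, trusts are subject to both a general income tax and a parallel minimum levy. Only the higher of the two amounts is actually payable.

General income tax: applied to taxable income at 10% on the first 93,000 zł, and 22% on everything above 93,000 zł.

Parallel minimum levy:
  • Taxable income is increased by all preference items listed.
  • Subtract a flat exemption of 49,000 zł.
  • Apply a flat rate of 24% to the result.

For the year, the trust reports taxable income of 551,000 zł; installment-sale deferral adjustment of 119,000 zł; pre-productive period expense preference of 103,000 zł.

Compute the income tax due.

173,760 zł

Parallel minimum levy:
  Adjusted income: 551,000 zł + 119,000 zł + 103,000 zł = 773,000 zł
  Less exemption 49,000 zł → base 724,000 zł
  724,000 zł × 24% = 173,760 zł

General income tax:
  93,000 zł × 10% = 9,300 zł
  458,000 zł × 22% = 100,760 zł
  → 110,060 zł

173,760 zł > 110,060 zł, so the parallel minimum levy is the binding amount.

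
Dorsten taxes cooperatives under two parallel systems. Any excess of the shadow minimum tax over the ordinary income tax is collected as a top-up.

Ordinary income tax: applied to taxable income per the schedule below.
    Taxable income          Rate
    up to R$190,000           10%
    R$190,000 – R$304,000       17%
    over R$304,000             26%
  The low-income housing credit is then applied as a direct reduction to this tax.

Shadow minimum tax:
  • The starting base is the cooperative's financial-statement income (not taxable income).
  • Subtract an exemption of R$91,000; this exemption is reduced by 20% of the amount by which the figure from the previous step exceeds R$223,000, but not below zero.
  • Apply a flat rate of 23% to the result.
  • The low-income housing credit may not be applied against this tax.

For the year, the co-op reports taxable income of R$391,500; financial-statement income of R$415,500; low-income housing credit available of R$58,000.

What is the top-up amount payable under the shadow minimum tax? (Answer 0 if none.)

R$80,360

Ordinary income tax:
  R$190,000 × 10% = R$19,000
  R$114,000 × 17% = R$19,380
  R$87,500 × 26% = R$22,750
  → R$61,130
  Less low-income housing credit R$58,000 → R$3,130

Shadow minimum tax:
  Base (financial-statement income): R$415,500
  Exemption: R$91,000 − 20% × (R$415,500 − R$223,000) = R$91,000 − R$38,500 = R$52,500
  Base: R$415,500 − R$52,500 = R$363,000
  R$363,000 × 23% = R$83,490

Excess of shadow minimum tax over ordinary income tax: R$83,490 − R$3,130 = R$80,360.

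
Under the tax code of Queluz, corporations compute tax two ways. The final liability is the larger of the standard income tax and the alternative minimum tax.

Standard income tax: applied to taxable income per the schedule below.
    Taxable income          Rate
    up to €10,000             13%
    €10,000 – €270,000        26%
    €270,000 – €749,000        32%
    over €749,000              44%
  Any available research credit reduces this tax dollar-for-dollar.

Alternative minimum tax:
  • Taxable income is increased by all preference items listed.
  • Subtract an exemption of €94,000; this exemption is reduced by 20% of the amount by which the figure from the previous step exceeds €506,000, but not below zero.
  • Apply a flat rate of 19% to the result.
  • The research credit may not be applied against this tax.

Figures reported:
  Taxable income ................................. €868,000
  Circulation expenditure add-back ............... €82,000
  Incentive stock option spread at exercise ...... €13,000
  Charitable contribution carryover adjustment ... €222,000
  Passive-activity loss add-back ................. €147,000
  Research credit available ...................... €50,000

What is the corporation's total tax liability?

€253,080

Standard income tax:
  €10,000 × 13% = €1,300
  €260,000 × 26% = €67,600
  €479,000 × 32% = €153,280
  €119,000 × 44% = €52,360
  → €274,540
  Less research credit €50,000 → €224,540

Alternative minimum tax:
  Adjusted income: €868,000 + €82,000 + €13,000 + €222,000 + €147,000 = €1,332,000
  Exemption: 20% × (€1,332,000 − €506,000) = €165,200 ≥ €94,000, so the exemption is fully phased out
  Base: €1,332,000 − €0 = €1,332,000
  €1,332,000 × 19% = €253,080

€253,080 > €224,540, so the alternative minimum tax is the binding amount.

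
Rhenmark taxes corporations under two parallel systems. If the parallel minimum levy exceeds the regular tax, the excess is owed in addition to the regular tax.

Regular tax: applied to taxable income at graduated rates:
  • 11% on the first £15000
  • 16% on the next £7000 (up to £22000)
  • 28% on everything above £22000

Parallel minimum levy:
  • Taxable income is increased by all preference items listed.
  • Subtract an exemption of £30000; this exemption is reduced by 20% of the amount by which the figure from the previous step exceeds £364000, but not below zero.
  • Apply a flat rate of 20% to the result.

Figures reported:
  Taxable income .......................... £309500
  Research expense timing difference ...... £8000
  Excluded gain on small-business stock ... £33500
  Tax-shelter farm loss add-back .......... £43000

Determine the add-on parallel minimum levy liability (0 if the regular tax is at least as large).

£0

Regular tax:
  £15000 × 11% = £1650
  £7000 × 16% = £1120
  £287500 × 28% = £80500
  → £83270

Parallel minimum levy:
  Adjusted income: £309500 + £8000 + £33500 + £43000 = £394000
  Exemption: £30000 − 20% × (£394000 − £364000) = £30000 − £6000 = £24000
  Base: £394000 − £24000 = £370000
  £370000 × 20% = £74000

£74000 ≤ £83270, so no add-on is due.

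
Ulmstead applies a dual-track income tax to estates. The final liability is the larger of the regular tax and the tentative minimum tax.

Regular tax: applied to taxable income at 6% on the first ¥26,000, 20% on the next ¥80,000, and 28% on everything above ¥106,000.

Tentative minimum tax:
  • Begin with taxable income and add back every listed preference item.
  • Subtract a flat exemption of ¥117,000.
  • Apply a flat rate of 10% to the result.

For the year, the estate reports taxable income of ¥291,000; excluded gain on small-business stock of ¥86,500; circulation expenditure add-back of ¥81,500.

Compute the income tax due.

Regular tax:
  ¥26,000 × 6% = ¥1,560
  ¥80,000 × 20% = ¥16,000
  ¥185,000 × 28% = ¥51,800
  → ¥69,360

Tentative minimum tax:
  Adjusted income: ¥291,000 + ¥86,500 + ¥81,500 = ¥459,000
  Less exemption ¥117,000 → base ¥342,000
  ¥342,000 × 10% = ¥34,200

¥69,360 > ¥34,200, so the regular tax governs.

¥69,360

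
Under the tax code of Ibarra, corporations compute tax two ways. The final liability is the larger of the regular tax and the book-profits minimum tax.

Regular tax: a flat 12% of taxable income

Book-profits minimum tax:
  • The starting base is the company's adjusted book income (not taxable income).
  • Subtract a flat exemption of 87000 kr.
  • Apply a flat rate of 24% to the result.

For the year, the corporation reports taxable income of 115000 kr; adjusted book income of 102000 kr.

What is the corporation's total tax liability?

13800 kr

Book-profits minimum tax:
  Base (adjusted book income): 102000 kr
  Less exemption 87000 kr → base 15000 kr
  15000 kr × 24% = 3600 kr

Regular tax:
  115000 kr × 12% = 13800 kr

13800 kr > 3600 kr, so the regular tax governs.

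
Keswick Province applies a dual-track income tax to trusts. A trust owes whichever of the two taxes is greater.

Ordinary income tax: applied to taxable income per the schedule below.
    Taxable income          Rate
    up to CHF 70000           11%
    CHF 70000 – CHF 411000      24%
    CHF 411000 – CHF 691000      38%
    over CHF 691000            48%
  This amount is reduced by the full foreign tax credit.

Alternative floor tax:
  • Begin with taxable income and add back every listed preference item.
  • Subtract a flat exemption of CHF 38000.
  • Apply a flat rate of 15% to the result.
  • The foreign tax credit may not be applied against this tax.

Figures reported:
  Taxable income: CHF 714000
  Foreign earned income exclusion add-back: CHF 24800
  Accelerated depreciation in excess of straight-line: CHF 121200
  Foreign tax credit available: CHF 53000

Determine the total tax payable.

Alternative floor tax:
  Adjusted income: CHF 714000 + CHF 24800 + CHF 121200 = CHF 860000
  Less exemption CHF 38000 → base CHF 822000
  CHF 822000 × 15% = CHF 123300

Ordinary income tax:
  CHF 70000 × 11% = CHF 7700
  CHF 341000 × 24% = CHF 81840
  CHF 280000 × 38% = CHF 106400
  CHF 23000 × 48% = CHF 11040
  → CHF 206980
  Less foreign tax credit CHF 53000 → CHF 153980

CHF 153980 > CHF 123300, so the ordinary income tax governs.

CHF 153980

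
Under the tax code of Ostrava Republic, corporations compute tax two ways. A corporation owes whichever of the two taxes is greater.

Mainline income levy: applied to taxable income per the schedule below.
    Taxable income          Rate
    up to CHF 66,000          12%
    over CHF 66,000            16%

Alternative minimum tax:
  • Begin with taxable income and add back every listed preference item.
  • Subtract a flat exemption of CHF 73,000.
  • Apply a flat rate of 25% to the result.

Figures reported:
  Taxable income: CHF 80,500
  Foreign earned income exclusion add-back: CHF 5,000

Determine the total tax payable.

Mainline income levy:
  CHF 66,000 × 12% = CHF 7,920
  CHF 14,500 × 16% = CHF 2,320
  → CHF 10,240

Alternative minimum tax:
  Adjusted income: CHF 80,500 + CHF 5,000 = CHF 85,500
  Less exemption CHF 73,000 → base CHF 12,500
  CHF 12,500 × 25% = CHF 3,125

CHF 10,240 > CHF 3,125, so the mainline income levy governs.

CHF 10,240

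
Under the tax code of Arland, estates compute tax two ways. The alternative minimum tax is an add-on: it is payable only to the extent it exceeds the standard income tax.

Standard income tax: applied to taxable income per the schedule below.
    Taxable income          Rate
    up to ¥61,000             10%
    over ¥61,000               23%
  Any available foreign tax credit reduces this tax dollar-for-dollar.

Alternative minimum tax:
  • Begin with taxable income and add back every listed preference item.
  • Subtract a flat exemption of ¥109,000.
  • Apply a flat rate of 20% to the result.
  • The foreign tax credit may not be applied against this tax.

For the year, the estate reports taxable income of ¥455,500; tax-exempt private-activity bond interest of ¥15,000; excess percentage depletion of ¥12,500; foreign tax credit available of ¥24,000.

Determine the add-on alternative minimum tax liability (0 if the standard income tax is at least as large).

¥1,965

Alternative minimum tax:
  Adjusted income: ¥455,500 + ¥15,000 + ¥12,500 = ¥483,000
  Less exemption ¥109,000 → base ¥374,000
  ¥374,000 × 20% = ¥74,800

Standard income tax:
  ¥61,000 × 10% = ¥6,100
  ¥394,500 × 23% = ¥90,735
  → ¥96,835
  Less foreign tax credit ¥24,000 → ¥72,835

Excess of alternative minimum tax over standard income tax: ¥74,800 − ¥72,835 = ¥1,965.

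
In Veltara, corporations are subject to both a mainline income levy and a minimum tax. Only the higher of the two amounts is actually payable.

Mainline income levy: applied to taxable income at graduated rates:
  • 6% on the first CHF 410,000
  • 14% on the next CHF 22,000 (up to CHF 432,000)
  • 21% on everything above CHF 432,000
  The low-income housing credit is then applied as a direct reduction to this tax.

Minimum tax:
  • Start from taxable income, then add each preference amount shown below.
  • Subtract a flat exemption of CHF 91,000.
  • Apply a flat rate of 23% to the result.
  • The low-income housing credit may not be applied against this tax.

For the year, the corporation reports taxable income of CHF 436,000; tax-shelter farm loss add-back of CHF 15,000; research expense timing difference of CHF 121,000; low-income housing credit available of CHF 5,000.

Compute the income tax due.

Minimum tax:
  Adjusted income: CHF 436,000 + CHF 15,000 + CHF 121,000 = CHF 572,000
  Less exemption CHF 91,000 → base CHF 481,000
  CHF 481,000 × 23% = CHF 110,630

Mainline income levy:
  CHF 410,000 × 6% = CHF 24,600
  CHF 22,000 × 14% = CHF 3,080
  CHF 4,000 × 21% = CHF 840
  → CHF 28,520
  Less low-income housing credit CHF 5,000 → CHF 23,520

CHF 110,630 > CHF 23,520, so the minimum tax is the binding amount.

CHF 110,630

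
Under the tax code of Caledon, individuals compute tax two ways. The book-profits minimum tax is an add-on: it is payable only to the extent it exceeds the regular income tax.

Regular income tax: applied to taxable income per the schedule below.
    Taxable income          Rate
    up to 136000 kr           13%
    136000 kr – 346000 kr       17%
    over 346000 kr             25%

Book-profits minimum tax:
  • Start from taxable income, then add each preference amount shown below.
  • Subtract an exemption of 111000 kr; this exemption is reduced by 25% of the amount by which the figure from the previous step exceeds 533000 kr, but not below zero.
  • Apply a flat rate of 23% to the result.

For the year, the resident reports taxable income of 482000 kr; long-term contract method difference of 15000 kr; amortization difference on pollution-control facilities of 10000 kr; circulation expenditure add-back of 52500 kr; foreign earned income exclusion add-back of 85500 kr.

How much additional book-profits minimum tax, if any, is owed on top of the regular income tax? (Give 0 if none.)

Regular income tax:
  136000 kr × 13% = 17680 kr
  210000 kr × 17% = 35700 kr
  136000 kr × 25% = 34000 kr
  → 87380 kr

Book-profits minimum tax:
  Adjusted income: 482000 kr + 15000 kr + 10000 kr + 52500 kr + 85500 kr = 645000 kr
  Exemption: 111000 kr − 25% × (645000 kr − 533000 kr) = 111000 kr − 28000 kr = 83000 kr
  Base: 645000 kr − 83000 kr = 562000 kr
  562000 kr × 23% = 129260 kr

Excess of book-profits minimum tax over regular income tax: 129260 kr − 87380 kr = 41880 kr.

41880 kr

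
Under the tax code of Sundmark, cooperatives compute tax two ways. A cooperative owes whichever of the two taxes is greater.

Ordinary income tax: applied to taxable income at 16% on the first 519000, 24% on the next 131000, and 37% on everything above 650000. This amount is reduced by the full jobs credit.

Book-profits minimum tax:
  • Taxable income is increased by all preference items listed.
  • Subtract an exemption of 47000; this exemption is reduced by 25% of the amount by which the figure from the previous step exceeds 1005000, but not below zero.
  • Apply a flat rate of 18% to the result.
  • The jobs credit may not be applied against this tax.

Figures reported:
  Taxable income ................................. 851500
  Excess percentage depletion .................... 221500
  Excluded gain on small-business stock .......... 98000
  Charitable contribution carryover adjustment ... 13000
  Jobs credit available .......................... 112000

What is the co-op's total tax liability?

Ordinary income tax:
  519000 × 16% = 83040
  131000 × 24% = 31440
  201500 × 37% = 74555
  → 189035
  Less jobs credit 112000 → 77035

Book-profits minimum tax:
  Adjusted income: 851500 + 221500 + 98000 + 13000 = 1184000
  Exemption: 47000 − 25% × (1184000 − 1005000) = 47000 − 44750 = 2250
  Base: 1184000 − 2250 = 1181750
  1181750 × 18% = 212715

212715 > 77035, so the book-profits minimum tax is the binding amount.

212715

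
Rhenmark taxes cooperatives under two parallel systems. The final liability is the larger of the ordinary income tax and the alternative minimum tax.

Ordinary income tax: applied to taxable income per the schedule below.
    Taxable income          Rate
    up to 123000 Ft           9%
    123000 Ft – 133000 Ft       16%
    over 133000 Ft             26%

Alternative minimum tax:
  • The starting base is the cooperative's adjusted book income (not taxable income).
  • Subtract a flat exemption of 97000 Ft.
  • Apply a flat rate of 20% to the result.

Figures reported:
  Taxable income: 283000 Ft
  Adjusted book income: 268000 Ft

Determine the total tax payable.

Ordinary income tax:
  123000 Ft × 9% = 11070 Ft
  10000 Ft × 16% = 1600 Ft
  150000 Ft × 26% = 39000 Ft
  → 51670 Ft

Alternative minimum tax:
  Base (adjusted book income): 268000 Ft
  Less exemption 97000 Ft → base 171000 Ft
  171000 Ft × 20% = 34200 Ft

51670 Ft > 34200 Ft, so the ordinary income tax governs.

51670 Ft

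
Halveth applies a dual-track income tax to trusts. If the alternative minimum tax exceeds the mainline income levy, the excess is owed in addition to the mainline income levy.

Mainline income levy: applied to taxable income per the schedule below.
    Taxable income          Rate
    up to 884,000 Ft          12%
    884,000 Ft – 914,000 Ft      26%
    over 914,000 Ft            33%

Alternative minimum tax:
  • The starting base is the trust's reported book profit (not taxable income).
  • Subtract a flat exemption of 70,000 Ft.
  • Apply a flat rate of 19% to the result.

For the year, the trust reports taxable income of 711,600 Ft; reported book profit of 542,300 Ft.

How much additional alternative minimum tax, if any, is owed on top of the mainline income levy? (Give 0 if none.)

Mainline income levy:
  711,600 Ft × 12% = 85,392 Ft

Alternative minimum tax:
  Base (reported book profit): 542,300 Ft
  Less exemption 70,000 Ft → base 472,300 Ft
  472,300 Ft × 19% = 89,737 Ft

Excess of alternative minimum tax over mainline income levy: 89,737 Ft − 85,392 Ft = 4,345 Ft.

4,345 Ft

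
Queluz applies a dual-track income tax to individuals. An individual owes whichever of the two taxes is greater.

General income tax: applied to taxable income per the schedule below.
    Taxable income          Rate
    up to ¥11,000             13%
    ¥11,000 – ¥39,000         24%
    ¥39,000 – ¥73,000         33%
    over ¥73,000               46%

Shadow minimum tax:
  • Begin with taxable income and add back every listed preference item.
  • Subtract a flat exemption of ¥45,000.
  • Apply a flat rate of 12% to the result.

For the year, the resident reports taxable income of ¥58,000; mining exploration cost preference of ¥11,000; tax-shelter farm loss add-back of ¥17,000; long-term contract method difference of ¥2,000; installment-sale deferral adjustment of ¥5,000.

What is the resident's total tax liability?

Shadow minimum tax:
  Adjusted income: ¥58,000 + ¥11,000 + ¥17,000 + ¥2,000 + ¥5,000 = ¥93,000
  Less exemption ¥45,000 → base ¥48,000
  ¥48,000 × 12% = ¥5,760

General income tax:
  ¥11,000 × 13% = ¥1,430
  ¥28,000 × 24% = ¥6,720
  ¥19,000 × 33% = ¥6,270
  → ¥14,420

¥14,420 > ¥5,760, so the general income tax governs.

¥14,420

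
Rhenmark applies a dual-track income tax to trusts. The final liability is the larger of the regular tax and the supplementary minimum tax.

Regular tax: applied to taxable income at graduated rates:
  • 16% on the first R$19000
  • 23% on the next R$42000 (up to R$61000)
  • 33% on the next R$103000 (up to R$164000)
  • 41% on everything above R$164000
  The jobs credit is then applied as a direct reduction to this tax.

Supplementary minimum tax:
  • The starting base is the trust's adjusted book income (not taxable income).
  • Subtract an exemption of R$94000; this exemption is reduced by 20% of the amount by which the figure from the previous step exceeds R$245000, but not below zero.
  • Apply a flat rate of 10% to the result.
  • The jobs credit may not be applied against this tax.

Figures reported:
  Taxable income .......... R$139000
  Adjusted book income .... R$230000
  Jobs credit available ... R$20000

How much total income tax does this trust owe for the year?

Regular tax:
  R$19000 × 16% = R$3040
  R$42000 × 23% = R$9660
  R$78000 × 33% = R$25740
  → R$38440
  Less jobs credit R$20000 → R$18440

Supplementary minimum tax:
  Base (adjusted book income): R$230000
  Exemption: R$230000 ≤ R$245000, so full R$94000 applies
  Base: R$230000 − R$94000 = R$136000
  R$136000 × 10% = R$13600

R$18440 > R$13600, so the regular tax governs.

R$18440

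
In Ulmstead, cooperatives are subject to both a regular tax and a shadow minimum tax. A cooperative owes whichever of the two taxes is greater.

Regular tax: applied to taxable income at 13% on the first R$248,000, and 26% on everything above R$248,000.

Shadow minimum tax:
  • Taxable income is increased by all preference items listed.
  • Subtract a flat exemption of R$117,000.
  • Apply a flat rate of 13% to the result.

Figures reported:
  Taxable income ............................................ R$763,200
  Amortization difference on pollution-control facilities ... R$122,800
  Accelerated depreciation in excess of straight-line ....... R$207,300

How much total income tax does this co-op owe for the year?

Shadow minimum tax:
  Adjusted income: R$763,200 + R$122,800 + R$207,300 = R$1,093,300
  Less exemption R$117,000 → base R$976,300
  R$976,300 × 13% = R$126,919

Regular tax:
  R$248,000 × 13% = R$32,240
  R$515,200 × 26% = R$133,952
  → R$166,192

R$166,192 > R$126,919, so the regular tax governs.

R$166,192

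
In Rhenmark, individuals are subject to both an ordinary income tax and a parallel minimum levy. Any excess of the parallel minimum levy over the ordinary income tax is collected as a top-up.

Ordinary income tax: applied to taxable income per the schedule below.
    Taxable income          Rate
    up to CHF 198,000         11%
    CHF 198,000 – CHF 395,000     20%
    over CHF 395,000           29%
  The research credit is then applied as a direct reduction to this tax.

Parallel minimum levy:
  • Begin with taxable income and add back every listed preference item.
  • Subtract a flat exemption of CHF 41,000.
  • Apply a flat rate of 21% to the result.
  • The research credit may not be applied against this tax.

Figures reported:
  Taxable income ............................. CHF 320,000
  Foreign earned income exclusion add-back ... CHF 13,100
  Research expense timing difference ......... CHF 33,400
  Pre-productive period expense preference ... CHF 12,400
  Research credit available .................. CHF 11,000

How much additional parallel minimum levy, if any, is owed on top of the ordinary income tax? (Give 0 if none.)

CHF 35,779

Ordinary income tax:
  CHF 198,000 × 11% = CHF 21,780
  CHF 122,000 × 20% = CHF 24,400
  → CHF 46,180
  Less research credit CHF 11,000 → CHF 35,180

Parallel minimum levy:
  Adjusted income: CHF 320,000 + CHF 13,100 + CHF 33,400 + CHF 12,400 = CHF 378,900
  Less exemption CHF 41,000 → base CHF 337,900
  CHF 337,900 × 21% = CHF 70,959

Excess of parallel minimum levy over ordinary income tax: CHF 70,959 − CHF 35,180 = CHF 35,779.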